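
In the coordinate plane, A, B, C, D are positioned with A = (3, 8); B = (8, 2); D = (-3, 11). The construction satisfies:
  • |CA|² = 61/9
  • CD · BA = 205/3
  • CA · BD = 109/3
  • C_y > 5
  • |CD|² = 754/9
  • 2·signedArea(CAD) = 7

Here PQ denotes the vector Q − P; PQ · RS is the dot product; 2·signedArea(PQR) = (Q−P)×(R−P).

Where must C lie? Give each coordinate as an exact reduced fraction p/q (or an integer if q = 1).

1. C_x = 14/3  [CA · BD = 109/3 ∩ 2·signedArea(CAD) = 7]
2. C_y = 6  [CA · BD = 109/3 ∩ 2·signedArea(CAD) = 7]
   → C = (14/3, 6)

C = (14/3, 6)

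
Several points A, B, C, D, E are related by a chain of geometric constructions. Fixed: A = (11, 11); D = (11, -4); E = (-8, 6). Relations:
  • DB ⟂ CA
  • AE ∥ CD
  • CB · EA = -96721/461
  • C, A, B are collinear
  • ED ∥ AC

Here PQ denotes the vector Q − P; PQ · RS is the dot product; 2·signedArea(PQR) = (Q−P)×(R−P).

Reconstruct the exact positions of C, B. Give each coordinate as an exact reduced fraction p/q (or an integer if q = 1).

1. C_x = 30  [AE ∥ CD ∩ ED ∥ AC]
2. C_y = 1  [AE ∥ CD ∩ ED ∥ AC]
   → C = (30, 1)
3. B_x = 7921/461  [C, A, B are collinear ∩ DB ⟂ CA]
4. B_y = 3571/461  [C, A, B are collinear ∩ DB ⟂ CA]
   → B = (7921/461, 3571/461)

B = (7921/461, 3571/461)
C = (30, 1)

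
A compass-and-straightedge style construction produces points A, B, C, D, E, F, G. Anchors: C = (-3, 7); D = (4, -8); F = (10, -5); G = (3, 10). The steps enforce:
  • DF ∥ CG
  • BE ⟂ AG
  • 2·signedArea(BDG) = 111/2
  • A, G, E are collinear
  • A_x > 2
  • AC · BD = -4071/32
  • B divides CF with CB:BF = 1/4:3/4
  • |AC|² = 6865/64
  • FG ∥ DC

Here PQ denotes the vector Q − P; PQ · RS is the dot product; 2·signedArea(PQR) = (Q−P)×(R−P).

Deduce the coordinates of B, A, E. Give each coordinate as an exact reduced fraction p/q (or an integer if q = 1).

A = (17/8, -2)
B = (1/4, 4)
E = (94513/37060, 35506/9265)

1. B_x = 1/4  [B divides CF with CB:BF = 1/4:3/4]
2. B_y = 4  [B divides CF with CB:BF = 1/4:3/4]
   → B = (1/4, 4)
3. A_x = 17/8  [line -15/4·x + 12·y + 1023/32 = 0 ∩ |AC|² = 6865/64]
4. A_y = -2  [line -15/4·x + 12·y + 1023/32 = 0 ∩ |AC|² = 6865/64]
   → A = (17/8, -2)
5. E_x = 94513/37060  [A, G, E are collinear ∩ BE ⟂ AG]
6. E_y = 35506/9265  [A, G, E are collinear ∩ BE ⟂ AG]
   → E = (94513/37060, 35506/9265)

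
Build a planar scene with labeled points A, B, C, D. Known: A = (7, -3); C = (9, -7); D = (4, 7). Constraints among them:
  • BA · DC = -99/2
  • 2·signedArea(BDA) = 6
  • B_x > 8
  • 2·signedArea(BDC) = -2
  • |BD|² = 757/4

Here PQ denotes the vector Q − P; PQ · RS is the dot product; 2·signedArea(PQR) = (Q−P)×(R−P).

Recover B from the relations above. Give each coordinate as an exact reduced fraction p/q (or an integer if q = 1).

1. B_x = 17/2  [2·signedArea(BDC) = -2 ∩ BA · DC = -99/2]
2. B_y = -6  [2·signedArea(BDC) = -2 ∩ BA · DC = -99/2]
   → B = (17/2, -6)

B = (17/2, -6)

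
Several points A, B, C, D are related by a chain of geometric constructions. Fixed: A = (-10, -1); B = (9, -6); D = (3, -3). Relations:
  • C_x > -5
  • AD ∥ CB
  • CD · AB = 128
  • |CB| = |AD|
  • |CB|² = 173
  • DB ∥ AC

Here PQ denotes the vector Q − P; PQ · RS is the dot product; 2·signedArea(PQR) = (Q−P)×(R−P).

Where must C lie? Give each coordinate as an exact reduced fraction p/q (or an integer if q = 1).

1. C_x = -4  [AD ∥ CB ∩ DB ∥ AC]
2. C_y = -4  [AD ∥ CB ∩ DB ∥ AC]
   → C = (-4, -4)

C = (-4, -4)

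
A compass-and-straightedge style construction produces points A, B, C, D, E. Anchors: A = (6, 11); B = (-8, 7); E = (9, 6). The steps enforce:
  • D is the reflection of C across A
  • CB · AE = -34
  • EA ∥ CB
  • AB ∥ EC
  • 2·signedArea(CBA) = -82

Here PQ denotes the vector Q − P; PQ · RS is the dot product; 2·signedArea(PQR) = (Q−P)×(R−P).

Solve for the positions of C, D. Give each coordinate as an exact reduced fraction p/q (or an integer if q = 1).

C = (-5, 2)
D = (17, 20)

1. C_x = -5  [EA ∥ CB ∩ AB ∥ EC]
2. C_y = 2  [EA ∥ CB ∩ AB ∥ EC]
   → C = (-5, 2)
3. D_x = 17  [D is the reflection of C across A]
4. D_y = 20  [D is the reflection of C across A]
   → D = (17, 20)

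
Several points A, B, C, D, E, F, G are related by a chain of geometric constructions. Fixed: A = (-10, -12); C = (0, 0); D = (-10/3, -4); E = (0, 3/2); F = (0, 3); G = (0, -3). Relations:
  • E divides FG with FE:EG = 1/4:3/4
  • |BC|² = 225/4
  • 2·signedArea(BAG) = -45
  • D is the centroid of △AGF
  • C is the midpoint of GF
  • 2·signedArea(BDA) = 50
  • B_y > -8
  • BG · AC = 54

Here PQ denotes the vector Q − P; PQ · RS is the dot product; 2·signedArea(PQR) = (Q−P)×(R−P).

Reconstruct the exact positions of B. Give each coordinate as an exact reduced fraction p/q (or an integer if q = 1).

1. B_x = 0  [2·signedArea(BDA) = 50 ∩ BG · AC = 54]
2. B_y = -15/2  [2·signedArea(BDA) = 50 ∩ BG · AC = 54]
   → B = (0, -15/2)

B = (0, -15/2)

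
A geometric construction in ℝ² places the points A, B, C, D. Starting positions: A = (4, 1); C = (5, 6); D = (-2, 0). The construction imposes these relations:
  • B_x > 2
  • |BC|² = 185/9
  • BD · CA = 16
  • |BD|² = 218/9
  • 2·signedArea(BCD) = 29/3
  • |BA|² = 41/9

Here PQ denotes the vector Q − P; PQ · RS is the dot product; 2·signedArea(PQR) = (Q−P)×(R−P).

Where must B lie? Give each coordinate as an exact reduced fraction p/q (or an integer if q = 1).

1. B_x = 7/3  [2·signedArea(BCD) = 29/3 ∩ BD · CA = 16]
2. B_y = 7/3  [2·signedArea(BCD) = 29/3 ∩ BD · CA = 16]
   → B = (7/3, 7/3)

B = (7/3, 7/3)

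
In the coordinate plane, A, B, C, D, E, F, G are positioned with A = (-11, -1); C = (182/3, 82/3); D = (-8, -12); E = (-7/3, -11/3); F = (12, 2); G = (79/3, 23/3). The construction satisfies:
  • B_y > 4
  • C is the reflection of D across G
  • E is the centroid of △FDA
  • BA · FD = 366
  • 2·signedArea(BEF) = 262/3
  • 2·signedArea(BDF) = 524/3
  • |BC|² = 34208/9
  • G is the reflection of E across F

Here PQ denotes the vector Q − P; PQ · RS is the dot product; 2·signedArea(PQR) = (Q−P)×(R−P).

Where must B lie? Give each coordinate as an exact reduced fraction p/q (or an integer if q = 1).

B = (10/3, 14/3)

1. B_x = 10/3  [2·signedArea(BDF) = 524/3 ∩ 2·signedArea(BEF) = 262/3]
2. B_y = 14/3  [2·signedArea(BDF) = 524/3 ∩ 2·signedArea(BEF) = 262/3]
   → B = (10/3, 14/3)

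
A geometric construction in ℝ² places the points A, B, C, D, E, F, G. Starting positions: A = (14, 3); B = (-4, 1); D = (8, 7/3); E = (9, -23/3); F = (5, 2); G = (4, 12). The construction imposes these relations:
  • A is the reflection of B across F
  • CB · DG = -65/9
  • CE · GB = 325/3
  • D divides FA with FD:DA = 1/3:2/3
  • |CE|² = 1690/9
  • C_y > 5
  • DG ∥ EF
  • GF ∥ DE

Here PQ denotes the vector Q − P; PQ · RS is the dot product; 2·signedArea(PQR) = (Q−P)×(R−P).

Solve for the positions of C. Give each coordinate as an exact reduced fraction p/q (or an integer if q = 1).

1. C_x = 14/3  [CE · GB = 325/3 ∩ CB · DG = -65/9]
2. C_y = 16/3  [CE · GB = 325/3 ∩ CB · DG = -65/9]
   → C = (14/3, 16/3)

C = (14/3, 16/3)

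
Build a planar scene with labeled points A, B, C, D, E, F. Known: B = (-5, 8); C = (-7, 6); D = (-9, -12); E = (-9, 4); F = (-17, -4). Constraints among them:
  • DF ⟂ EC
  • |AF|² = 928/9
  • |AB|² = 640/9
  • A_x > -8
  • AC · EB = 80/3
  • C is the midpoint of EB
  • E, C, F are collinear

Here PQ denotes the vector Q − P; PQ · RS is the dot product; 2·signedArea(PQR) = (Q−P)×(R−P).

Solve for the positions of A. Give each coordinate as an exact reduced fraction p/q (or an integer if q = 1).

1. A_x = -23/3  [line -4·x + -4·y + -92/3 = 0 ∩ |AB|² = 640/9]
2. A_y = 0  [line -4·x + -4·y + -92/3 = 0 ∩ |AB|² = 640/9]
   → A = (-23/3, 0)

A = (-23/3, 0)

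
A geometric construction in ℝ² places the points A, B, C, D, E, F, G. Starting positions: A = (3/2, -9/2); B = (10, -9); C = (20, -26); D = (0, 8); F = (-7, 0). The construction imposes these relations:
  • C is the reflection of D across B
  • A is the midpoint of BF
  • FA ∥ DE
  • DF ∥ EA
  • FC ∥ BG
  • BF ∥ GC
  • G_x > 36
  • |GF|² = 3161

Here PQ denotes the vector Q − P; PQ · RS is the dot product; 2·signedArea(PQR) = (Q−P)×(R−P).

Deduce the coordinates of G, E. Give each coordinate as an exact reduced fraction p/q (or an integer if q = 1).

E = (17/2, 7/2)
G = (37, -35)

1. G_x = 37  [BF ∥ GC ∩ FC ∥ BG]
2. G_y = -35  [BF ∥ GC ∩ FC ∥ BG]
   → G = (37, -35)
3. E_x = 17/2  [DF ∥ EA ∩ FA ∥ DE]
4. E_y = 7/2  [DF ∥ EA ∩ FA ∥ DE]
   → E = (17/2, 7/2)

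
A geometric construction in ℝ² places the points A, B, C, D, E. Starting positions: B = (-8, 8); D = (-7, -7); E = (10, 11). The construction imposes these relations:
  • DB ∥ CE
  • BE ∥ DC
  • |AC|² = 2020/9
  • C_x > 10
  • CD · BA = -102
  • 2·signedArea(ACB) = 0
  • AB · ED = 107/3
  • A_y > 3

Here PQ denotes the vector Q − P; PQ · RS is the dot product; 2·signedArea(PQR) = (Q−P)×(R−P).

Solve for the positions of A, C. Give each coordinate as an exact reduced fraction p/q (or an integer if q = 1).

A = (-5/3, 4)
C = (11, -4)

1. C_x = 11  [DB ∥ CE ∩ BE ∥ DC]
2. C_y = -4  [DB ∥ CE ∩ BE ∥ DC]
   → C = (11, -4)
3. A_x = -5/3  [2·signedArea(ACB) = 0 ∩ CD · BA = -102]
4. A_y = 4  [2·signedArea(ACB) = 0 ∩ CD · BA = -102]
   → A = (-5/3, 4)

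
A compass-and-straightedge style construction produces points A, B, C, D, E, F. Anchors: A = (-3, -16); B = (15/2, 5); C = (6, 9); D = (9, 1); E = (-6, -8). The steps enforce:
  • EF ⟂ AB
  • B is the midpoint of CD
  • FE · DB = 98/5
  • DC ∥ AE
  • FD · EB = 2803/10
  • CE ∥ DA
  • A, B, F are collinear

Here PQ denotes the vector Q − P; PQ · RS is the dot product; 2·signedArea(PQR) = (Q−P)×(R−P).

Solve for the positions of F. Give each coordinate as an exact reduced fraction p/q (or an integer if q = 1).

F = (-2/5, -54/5)

1. F_x = -2/5  [A, B, F are collinear ∩ EF ⟂ AB]
2. F_y = -54/5  [A, B, F are collinear ∩ EF ⟂ AB]
   → F = (-2/5, -54/5)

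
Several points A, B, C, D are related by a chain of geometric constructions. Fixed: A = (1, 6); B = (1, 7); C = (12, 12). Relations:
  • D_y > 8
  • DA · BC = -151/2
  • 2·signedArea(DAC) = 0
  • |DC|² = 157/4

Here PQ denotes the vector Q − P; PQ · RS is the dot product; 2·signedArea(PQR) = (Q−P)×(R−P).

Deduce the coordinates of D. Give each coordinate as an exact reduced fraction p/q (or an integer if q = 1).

D = (13/2, 9)

1. D_x = 13/2  [2·signedArea(DAC) = 0 ∩ DA · BC = -151/2]
2. D_y = 9  [2·signedArea(DAC) = 0 ∩ DA · BC = -151/2]
   → D = (13/2, 9)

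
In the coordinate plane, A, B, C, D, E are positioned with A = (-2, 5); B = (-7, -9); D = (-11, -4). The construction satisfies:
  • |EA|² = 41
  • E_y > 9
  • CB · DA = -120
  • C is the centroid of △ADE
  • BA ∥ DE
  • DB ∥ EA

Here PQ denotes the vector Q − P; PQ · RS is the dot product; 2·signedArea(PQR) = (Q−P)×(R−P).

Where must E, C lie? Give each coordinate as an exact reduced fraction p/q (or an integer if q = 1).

1. E_x = -6  [DB ∥ EA ∩ BA ∥ DE]
2. E_y = 10  [DB ∥ EA ∩ BA ∥ DE]
   → E = (-6, 10)
3. C_x = -19/3  [C is the centroid of △ADE]
4. C_y = 11/3  [C is the centroid of △ADE]
   → C = (-19/3, 11/3)

C = (-19/3, 11/3)
E = (-6, 10)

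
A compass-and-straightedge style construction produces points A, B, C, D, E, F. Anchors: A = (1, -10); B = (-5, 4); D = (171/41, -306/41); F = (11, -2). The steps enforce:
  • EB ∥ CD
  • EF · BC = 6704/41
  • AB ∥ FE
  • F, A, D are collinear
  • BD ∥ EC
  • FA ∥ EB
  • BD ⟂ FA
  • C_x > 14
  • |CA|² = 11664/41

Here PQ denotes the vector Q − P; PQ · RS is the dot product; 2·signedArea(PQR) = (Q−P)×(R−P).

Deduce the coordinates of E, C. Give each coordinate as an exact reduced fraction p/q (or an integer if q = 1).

1. E_x = 5  [FA ∥ EB ∩ AB ∥ FE]
2. E_y = 12  [FA ∥ EB ∩ AB ∥ FE]
   → E = (5, 12)
3. C_x = 581/41  [EB ∥ CD ∩ BD ∥ EC]
4. C_y = 22/41  [EB ∥ CD ∩ BD ∥ EC]
   → C = (581/41, 22/41)

C = (581/41, 22/41)
E = (5, 12)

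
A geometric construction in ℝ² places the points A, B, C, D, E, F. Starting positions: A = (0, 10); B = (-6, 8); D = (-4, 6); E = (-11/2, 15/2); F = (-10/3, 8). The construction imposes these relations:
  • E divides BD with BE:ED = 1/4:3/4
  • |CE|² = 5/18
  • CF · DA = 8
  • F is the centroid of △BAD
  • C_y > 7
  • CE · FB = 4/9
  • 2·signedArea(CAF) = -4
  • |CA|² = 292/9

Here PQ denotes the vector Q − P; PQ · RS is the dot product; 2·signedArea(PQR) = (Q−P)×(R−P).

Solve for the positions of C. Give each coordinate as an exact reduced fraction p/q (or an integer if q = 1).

1. C_x = -16/3  [CF · DA = 8 ∩ CE · FB = 4/9]
2. C_y = 8  [CF · DA = 8 ∩ CE · FB = 4/9]
   → C = (-16/3, 8)

C = (-16/3, 8)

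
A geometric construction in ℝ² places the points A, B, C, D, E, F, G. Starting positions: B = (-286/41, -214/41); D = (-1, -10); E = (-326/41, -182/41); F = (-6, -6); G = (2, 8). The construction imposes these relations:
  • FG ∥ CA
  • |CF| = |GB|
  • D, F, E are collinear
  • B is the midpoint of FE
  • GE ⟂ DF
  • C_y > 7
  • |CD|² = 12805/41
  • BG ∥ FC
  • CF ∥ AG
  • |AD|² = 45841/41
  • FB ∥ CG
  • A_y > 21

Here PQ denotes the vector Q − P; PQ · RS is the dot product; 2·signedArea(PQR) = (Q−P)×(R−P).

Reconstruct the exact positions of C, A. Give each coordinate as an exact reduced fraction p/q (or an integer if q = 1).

A = (450/41, 870/41)
C = (122/41, 296/41)

1. C_x = 122/41  [FB ∥ CG ∩ BG ∥ FC]
2. C_y = 296/41  [FB ∥ CG ∩ BG ∥ FC]
   → C = (122/41, 296/41)
3. A_x = 450/41  [CF ∥ AG ∩ FG ∥ CA]
4. A_y = 870/41  [CF ∥ AG ∩ FG ∥ CA]
   → A = (450/41, 870/41)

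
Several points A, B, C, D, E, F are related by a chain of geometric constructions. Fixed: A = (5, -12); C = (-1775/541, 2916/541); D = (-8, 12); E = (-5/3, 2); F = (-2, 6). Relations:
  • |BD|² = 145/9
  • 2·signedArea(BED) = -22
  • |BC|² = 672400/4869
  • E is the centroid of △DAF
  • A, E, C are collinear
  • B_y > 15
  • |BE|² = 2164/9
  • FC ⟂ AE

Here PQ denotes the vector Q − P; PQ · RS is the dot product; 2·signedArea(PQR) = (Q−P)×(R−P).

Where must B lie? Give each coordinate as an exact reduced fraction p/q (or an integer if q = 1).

1. B_x = -25/3  [line -10·x + -19/3·y + 18 = 0 ∩ |BC|² = 672400/4869]
2. B_y = 16  [line -10·x + -19/3·y + 18 = 0 ∩ |BC|² = 672400/4869]
   → B = (-25/3, 16)

B = (-25/3, 16)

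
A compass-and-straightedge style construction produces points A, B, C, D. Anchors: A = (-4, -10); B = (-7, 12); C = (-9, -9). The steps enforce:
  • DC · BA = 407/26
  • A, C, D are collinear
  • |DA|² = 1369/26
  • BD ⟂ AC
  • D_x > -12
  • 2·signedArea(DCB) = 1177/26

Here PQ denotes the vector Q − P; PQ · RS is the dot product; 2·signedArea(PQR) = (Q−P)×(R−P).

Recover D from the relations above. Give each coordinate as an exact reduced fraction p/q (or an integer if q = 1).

1. D_x = -289/26  [A, C, D are collinear ∩ BD ⟂ AC]
2. D_y = -223/26  [A, C, D are collinear ∩ BD ⟂ AC]
   → D = (-289/26, -223/26)

D = (-289/26, -223/26)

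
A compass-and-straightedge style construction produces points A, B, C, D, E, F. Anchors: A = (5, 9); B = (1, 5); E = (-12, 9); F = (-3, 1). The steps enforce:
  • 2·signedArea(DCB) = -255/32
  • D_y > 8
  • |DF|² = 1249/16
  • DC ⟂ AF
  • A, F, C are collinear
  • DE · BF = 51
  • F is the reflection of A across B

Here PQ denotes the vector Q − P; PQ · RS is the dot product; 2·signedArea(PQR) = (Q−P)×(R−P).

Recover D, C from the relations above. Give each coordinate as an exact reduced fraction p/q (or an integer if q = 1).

C = (23/8, 55/8)
D = (3/4, 9)

1. D_x = 3/4  [line 4·x + 4·y + -39 = 0 ∩ |DF|² = 1249/16]
2. D_y = 9  [line 4·x + 4·y + -39 = 0 ∩ |DF|² = 1249/16]
   → D = (3/4, 9)
3. C_x = 23/8  [A, F, C are collinear ∩ DC ⟂ AF]
4. C_y = 55/8  [A, F, C are collinear ∩ DC ⟂ AF]
   → C = (23/8, 55/8)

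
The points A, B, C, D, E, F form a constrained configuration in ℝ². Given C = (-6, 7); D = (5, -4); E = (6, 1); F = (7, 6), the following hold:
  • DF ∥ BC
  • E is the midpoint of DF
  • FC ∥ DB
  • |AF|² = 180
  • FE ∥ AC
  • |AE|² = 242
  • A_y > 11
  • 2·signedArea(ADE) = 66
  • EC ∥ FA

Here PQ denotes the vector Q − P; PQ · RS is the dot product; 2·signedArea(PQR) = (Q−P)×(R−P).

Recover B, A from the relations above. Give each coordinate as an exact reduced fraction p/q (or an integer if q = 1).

A = (-5, 12)
B = (-8, -3)

1. B_x = -8  [DF ∥ BC ∩ FC ∥ DB]
2. B_y = -3  [DF ∥ BC ∩ FC ∥ DB]
   → B = (-8, -3)
3. A_x = -5  [FE ∥ AC ∩ EC ∥ FA]
4. A_y = 12  [FE ∥ AC ∩ EC ∥ FA]
   → A = (-5, 12)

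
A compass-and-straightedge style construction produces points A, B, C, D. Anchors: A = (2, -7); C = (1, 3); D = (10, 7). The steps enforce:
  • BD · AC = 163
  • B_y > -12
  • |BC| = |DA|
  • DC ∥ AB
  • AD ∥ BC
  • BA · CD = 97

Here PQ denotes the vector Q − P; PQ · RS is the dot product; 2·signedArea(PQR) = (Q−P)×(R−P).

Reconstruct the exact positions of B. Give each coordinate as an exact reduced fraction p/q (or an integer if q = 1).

1. B_x = -7  [AD ∥ BC ∩ DC ∥ AB]
2. B_y = -11  [AD ∥ BC ∩ DC ∥ AB]
   → B = (-7, -11)

B = (-7, -11)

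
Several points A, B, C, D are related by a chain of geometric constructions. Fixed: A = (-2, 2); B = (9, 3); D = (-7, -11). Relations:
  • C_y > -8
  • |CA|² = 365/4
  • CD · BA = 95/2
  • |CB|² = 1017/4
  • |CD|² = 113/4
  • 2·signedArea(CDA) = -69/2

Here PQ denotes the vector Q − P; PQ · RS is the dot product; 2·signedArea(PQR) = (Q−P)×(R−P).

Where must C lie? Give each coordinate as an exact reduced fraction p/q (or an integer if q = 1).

1. C_x = -3  [2·signedArea(CDA) = -69/2 ∩ CD · BA = 95/2]
2. C_y = -15/2  [2·signedArea(CDA) = -69/2 ∩ CD · BA = 95/2]
   → C = (-3, -15/2)

C = (-3, -15/2)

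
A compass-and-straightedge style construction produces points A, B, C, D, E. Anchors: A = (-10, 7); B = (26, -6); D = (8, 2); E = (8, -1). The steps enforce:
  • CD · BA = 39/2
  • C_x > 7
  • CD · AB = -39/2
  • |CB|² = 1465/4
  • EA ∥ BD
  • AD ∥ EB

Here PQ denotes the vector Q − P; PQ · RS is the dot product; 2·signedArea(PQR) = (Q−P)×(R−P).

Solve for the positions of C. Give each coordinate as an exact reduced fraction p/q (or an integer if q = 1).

1. C_x = 8  [line -36·x + 13·y + 563/2 = 0 ∩ |CB|² = 1465/4]
2. C_y = 1/2  [line -36·x + 13·y + 563/2 = 0 ∩ |CB|² = 1465/4]
   → C = (8, 1/2)

C = (8, 1/2)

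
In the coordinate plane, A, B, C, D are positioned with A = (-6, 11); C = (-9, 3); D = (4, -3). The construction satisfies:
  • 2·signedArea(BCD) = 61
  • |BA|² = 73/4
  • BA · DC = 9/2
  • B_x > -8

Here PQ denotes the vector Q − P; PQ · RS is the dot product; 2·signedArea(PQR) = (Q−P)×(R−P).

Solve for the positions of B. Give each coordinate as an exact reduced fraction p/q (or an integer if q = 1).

B = (-15/2, 7)

1. B_x = -15/2  [2·signedArea(BCD) = 61 ∩ BA · DC = 9/2]
2. B_y = 7  [2·signedArea(BCD) = 61 ∩ BA · DC = 9/2]
   → B = (-15/2, 7)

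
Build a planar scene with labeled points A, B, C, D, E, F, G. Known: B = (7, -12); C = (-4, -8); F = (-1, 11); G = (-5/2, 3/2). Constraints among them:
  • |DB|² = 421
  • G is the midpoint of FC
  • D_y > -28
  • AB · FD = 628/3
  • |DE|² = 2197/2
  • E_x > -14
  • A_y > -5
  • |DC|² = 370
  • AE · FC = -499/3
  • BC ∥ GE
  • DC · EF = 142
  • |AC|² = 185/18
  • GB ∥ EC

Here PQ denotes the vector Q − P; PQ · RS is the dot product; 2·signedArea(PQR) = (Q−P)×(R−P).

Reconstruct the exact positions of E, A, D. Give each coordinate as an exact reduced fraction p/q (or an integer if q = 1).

A = (-7/2, -29/6)
D = (-7, -27)
E = (-27/2, 11/2)

1. E_x = -27/2  [GB ∥ EC ∩ BC ∥ GE]
2. E_y = 11/2  [GB ∥ EC ∩ BC ∥ GE]
   → E = (-27/2, 11/2)
3. A_x = -7/2  [line 3·x + 19·y + 307/3 = 0 ∩ |AC|² = 185/18]
4. A_y = -29/6  [line 3·x + 19·y + 307/3 = 0 ∩ |AC|² = 185/18]
   → A = (-7/2, -29/6)
5. D_x = -7  [DC · EF = 142 ∩ AB · FD = 628/3]
6. D_y = -27  [DC · EF = 142 ∩ AB · FD = 628/3]
   → D = (-7, -27)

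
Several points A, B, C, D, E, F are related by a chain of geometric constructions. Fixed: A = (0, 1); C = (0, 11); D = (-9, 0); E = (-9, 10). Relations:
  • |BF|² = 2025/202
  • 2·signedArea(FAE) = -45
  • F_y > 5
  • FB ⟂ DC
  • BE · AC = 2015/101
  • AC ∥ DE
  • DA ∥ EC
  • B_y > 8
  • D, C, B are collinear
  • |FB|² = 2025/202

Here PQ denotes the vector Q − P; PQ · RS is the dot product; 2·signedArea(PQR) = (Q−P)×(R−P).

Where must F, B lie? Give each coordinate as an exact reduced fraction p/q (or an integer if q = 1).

1. B_x = -495/202  [D, C, B are collinear ∩ BE · AC = 2015/101]
2. B_y = 1617/202  [D, C, B are collinear ∩ BE · AC = 2015/101]
   → B = (-495/202, 1617/202)
3. F_x = 0  [2·signedArea(FAE) = -45 ∩ FB ⟂ DC]
4. F_y = 6  [2·signedArea(FAE) = -45 ∩ FB ⟂ DC]
   → F = (0, 6)

B = (-495/202, 1617/202)
F = (0, 6)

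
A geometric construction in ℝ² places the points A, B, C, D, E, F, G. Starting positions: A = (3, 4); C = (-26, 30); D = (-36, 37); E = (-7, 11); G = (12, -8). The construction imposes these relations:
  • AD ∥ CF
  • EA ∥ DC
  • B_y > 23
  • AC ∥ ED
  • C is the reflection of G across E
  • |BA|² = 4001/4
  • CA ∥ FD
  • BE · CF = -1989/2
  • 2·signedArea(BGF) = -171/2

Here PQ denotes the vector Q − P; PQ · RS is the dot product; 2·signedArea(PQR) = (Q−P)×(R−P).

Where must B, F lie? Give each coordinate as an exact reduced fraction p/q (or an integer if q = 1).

1. F_x = -65  [CA ∥ FD ∩ AD ∥ CF]
2. F_y = 63  [CA ∥ FD ∩ AD ∥ CF]
   → F = (-65, 63)
3. B_x = -43/2  [BE · CF = -1989/2 ∩ 2·signedArea(BGF) = -171/2]
4. B_y = 24  [BE · CF = -1989/2 ∩ 2·signedArea(BGF) = -171/2]
   → B = (-43/2, 24)

B = (-43/2, 24)
F = (-65, 63)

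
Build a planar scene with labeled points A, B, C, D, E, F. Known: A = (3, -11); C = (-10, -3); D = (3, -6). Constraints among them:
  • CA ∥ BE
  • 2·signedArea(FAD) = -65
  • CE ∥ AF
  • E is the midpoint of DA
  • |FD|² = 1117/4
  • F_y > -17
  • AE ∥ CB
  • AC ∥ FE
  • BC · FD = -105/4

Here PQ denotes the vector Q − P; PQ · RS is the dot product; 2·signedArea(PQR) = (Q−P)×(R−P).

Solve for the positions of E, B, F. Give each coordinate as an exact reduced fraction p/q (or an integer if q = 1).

B = (-10, -1/2)
E = (3, -17/2)
F = (16, -33/2)

1. E_x = 3  [E is the midpoint of DA]
2. E_y = -17/2  [E is the midpoint of DA]
   → E = (3, -17/2)
3. B_x = -10  [CA ∥ BE ∩ AE ∥ CB]
4. B_y = -1/2  [CA ∥ BE ∩ AE ∥ CB]
   → B = (-10, -1/2)
5. F_x = 16  [AC ∥ FE ∩ CE ∥ AF]
6. F_y = -33/2  [AC ∥ FE ∩ CE ∥ AF]
   → F = (16, -33/2)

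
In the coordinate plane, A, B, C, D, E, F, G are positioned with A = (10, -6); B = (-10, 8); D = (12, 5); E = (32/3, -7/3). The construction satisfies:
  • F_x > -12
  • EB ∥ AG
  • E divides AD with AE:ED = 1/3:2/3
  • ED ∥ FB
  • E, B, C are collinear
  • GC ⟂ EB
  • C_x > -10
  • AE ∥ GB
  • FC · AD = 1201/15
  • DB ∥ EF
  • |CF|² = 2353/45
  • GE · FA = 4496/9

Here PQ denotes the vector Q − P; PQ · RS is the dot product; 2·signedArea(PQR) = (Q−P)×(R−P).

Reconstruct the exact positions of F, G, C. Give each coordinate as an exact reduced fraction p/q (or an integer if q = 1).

C = (-136/15, 113/15)
F = (-34/3, 2/3)
G = (-32/3, 13/3)

1. F_x = -34/3  [ED ∥ FB ∩ DB ∥ EF]
2. F_y = 2/3  [ED ∥ FB ∩ DB ∥ EF]
   → F = (-34/3, 2/3)
3. G_x = -32/3  [AE ∥ GB ∩ EB ∥ AG]
4. G_y = 13/3  [AE ∥ GB ∩ EB ∥ AG]
   → G = (-32/3, 13/3)
5. C_x = -136/15  [E, B, C are collinear ∩ GC ⟂ EB]
6. C_y = 113/15  [E, B, C are collinear ∩ GC ⟂ EB]
   → C = (-136/15, 113/15)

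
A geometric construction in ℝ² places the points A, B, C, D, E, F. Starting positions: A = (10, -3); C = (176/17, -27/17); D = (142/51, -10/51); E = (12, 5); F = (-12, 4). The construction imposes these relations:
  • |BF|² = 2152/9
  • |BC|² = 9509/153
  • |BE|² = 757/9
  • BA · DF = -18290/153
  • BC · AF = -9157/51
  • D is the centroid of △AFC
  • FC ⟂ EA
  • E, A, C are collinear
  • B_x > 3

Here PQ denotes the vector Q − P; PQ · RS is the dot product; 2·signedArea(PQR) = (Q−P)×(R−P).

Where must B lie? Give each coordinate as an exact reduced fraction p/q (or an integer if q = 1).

B = (10/3, 2)

1. B_x = 10/3  [BC · AF = -9157/51 ∩ BA · DF = -18290/153]
2. B_y = 2  [BC · AF = -9157/51 ∩ BA · DF = -18290/153]
   → B = (10/3, 2)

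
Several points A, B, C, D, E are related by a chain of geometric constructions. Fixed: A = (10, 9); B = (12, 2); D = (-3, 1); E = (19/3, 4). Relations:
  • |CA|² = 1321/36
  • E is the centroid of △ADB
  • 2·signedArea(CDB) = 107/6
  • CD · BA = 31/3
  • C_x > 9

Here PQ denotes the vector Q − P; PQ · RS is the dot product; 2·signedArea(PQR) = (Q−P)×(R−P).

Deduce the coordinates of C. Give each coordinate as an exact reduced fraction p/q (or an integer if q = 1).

1. C_x = 55/6  [2·signedArea(CDB) = 107/6 ∩ CD · BA = 31/3]
2. C_y = 3  [2·signedArea(CDB) = 107/6 ∩ CD · BA = 31/3]
   → C = (55/6, 3)

C = (55/6, 3)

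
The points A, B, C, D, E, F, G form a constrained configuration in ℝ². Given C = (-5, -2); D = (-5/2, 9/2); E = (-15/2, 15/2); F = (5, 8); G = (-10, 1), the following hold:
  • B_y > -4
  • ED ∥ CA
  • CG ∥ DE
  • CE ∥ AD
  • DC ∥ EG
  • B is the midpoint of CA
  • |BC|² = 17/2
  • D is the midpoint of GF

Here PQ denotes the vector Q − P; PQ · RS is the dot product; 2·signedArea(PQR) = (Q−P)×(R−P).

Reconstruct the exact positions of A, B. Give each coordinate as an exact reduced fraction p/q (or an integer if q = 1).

1. A_x = 0  [CE ∥ AD ∩ ED ∥ CA]
2. A_y = -5  [CE ∥ AD ∩ ED ∥ CA]
   → A = (0, -5)
3. B_x = -5/2  [B is the midpoint of CA]
4. B_y = -7/2  [B is the midpoint of CA]
   → B = (-5/2, -7/2)

A = (0, -5)
B = (-5/2, -7/2)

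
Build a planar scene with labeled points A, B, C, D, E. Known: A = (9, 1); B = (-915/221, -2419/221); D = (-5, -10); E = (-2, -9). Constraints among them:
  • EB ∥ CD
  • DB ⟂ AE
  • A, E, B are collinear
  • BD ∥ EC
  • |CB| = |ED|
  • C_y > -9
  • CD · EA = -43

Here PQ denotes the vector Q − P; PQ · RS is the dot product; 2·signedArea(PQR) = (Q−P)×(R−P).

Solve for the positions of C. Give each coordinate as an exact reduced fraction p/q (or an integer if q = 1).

1. C_x = -632/221  [EB ∥ CD ∩ BD ∥ EC]
2. C_y = -1780/221  [EB ∥ CD ∩ BD ∥ EC]
   → C = (-632/221, -1780/221)

C = (-632/221, -1780/221)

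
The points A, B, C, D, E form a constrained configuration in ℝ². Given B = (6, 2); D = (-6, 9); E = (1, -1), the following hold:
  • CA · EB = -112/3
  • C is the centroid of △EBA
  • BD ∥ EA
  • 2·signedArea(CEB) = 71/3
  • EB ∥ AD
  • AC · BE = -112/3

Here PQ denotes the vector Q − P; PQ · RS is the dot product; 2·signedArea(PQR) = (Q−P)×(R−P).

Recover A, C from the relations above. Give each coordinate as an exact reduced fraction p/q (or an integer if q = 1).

1. A_x = -11  [EB ∥ AD ∩ BD ∥ EA]
2. A_y = 6  [EB ∥ AD ∩ BD ∥ EA]
   → A = (-11, 6)
3. C_x = -4/3  [C is the centroid of △EBA]
4. C_y = 7/3  [C is the centroid of △EBA]
   → C = (-4/3, 7/3)

A = (-11, 6)
C = (-4/3, 7/3)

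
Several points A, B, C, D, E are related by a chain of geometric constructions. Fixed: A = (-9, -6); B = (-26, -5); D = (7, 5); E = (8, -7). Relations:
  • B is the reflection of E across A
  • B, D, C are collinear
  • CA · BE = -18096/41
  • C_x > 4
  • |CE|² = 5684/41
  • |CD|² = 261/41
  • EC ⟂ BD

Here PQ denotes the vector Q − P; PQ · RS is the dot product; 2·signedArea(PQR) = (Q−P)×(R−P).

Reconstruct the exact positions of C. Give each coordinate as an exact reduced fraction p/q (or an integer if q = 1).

C = (188/41, 175/41)

1. C_x = 188/41  [B, D, C are collinear ∩ EC ⟂ BD]
2. C_y = 175/41  [B, D, C are collinear ∩ EC ⟂ BD]
   → C = (188/41, 175/41)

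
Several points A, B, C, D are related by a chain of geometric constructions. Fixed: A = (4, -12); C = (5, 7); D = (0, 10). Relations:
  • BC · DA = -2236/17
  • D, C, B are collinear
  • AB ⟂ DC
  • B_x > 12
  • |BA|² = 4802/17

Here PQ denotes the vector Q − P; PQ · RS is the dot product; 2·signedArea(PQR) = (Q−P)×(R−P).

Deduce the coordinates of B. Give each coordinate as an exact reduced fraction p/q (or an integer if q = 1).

1. B_x = 215/17  [D, C, B are collinear ∩ AB ⟂ DC]
2. B_y = 41/17  [D, C, B are collinear ∩ AB ⟂ DC]
   → B = (215/17, 41/17)

B = (215/17, 41/17)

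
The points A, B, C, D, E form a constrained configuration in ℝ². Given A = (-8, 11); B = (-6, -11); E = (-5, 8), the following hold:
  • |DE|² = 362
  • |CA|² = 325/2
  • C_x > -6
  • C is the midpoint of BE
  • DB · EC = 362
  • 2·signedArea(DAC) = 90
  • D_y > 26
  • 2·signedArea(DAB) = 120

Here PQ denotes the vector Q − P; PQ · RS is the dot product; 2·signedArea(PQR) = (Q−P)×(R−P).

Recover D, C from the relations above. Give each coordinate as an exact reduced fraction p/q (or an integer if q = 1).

C = (-11/2, -3/2)
D = (-4, 27)

1. D_x = -4  [line 22·x + 2·y + 34 = 0 ∩ |DE|² = 362]
2. D_y = 27  [line 22·x + 2·y + 34 = 0 ∩ |DE|² = 362]
   → D = (-4, 27)
3. C_x = -11/2  [2·signedArea(DAC) = 90 ∩ C is the midpoint of BE]
4. C_y = -3/2  [2·signedArea(DAC) = 90 ∩ C is the midpoint of BE]
   → C = (-11/2, -3/2)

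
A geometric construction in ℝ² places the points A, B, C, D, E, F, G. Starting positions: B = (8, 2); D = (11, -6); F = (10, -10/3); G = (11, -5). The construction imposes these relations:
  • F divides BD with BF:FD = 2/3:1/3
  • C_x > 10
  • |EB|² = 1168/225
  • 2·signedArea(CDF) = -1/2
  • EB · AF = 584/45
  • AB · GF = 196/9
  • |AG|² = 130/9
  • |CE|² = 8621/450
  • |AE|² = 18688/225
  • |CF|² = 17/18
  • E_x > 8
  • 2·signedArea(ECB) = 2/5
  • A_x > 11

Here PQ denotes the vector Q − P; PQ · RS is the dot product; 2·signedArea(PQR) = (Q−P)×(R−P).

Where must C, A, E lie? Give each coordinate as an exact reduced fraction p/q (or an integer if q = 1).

1. C_x = 21/2  [line -8/3·x + -1·y + 143/6 = 0 ∩ |CF|² = 17/18]
2. C_y = -25/6  [line -8/3·x + -1·y + 143/6 = 0 ∩ |CF|² = 17/18]
   → C = (21/2, -25/6)
3. E_x = 44/5  [line -37/6·x + -5/2·y + 809/15 = 0 ∩ |EB|² = 1168/225]
4. E_y = -2/15  [line -37/6·x + -5/2·y + 809/15 = 0 ∩ |EB|² = 1168/225]
   → E = (44/5, -2/15)
5. A_x = 12  [AB · GF = 196/9 ∩ EB · AF = 584/45]
6. A_y = -26/3  [AB · GF = 196/9 ∩ EB · AF = 584/45]
   → A = (12, -26/3)

A = (12, -26/3)
C = (21/2, -25/6)
E = (44/5, -2/15)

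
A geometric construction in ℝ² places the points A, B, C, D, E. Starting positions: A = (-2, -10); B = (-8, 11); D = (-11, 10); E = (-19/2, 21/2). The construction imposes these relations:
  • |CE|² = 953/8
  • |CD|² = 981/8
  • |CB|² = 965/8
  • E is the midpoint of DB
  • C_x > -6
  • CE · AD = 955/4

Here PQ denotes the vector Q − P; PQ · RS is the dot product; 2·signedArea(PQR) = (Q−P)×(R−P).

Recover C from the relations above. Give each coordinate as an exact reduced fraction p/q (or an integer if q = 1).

1. C_x = -23/4  [line 9·x + -20·y + 227/4 = 0 ∩ |CD|² = 981/8]
2. C_y = 1/4  [line 9·x + -20·y + 227/4 = 0 ∩ |CD|² = 981/8]
   → C = (-23/4, 1/4)

C = (-23/4, 1/4)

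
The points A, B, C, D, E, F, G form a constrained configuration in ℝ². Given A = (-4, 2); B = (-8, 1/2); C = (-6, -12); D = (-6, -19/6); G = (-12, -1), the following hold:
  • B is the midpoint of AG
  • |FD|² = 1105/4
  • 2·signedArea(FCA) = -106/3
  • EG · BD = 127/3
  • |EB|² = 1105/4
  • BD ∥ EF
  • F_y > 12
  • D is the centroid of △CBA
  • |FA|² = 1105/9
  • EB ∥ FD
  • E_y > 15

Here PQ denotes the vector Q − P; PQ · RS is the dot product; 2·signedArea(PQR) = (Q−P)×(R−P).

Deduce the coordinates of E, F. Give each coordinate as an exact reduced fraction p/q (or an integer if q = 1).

1. E_x = -2  [line -2·x + 11/3·y + -188/3 = 0 ∩ |EB|² = 1105/4]
2. E_y = 16  [line -2·x + 11/3·y + -188/3 = 0 ∩ |EB|² = 1105/4]
   → E = (-2, 16)
3. F_x = 0  [EB ∥ FD ∩ BD ∥ EF]
4. F_y = 37/3  [EB ∥ FD ∩ BD ∥ EF]
   → F = (0, 37/3)

E = (-2, 16)
F = (0, 37/3)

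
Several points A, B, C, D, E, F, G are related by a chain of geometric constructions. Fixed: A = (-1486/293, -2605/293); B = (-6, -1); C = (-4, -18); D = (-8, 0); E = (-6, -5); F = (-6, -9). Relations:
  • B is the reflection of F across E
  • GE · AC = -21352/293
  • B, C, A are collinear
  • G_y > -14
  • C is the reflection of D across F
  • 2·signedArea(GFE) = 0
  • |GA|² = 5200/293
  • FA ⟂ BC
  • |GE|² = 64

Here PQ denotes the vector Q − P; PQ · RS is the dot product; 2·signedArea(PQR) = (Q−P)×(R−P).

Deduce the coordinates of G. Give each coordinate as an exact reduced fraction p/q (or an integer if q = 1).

G = (-6, -13)

1. G_x = -6  [2·signedArea(GFE) = 0 ∩ GE · AC = -21352/293]
2. G_y = -13  [2·signedArea(GFE) = 0 ∩ GE · AC = -21352/293]
   → G = (-6, -13)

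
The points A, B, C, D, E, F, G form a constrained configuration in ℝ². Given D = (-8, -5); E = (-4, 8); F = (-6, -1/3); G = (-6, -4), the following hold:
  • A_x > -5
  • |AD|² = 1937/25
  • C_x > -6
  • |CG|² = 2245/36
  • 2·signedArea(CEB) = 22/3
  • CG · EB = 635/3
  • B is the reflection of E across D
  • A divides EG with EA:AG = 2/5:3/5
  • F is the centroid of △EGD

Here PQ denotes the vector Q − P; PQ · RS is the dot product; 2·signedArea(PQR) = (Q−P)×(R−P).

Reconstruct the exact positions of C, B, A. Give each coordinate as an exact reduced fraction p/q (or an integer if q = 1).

1. B_x = -12  [B is the reflection of E across D]
2. B_y = -18  [B is the reflection of E across D]
   → B = (-12, -18)
3. A_x = -24/5  [A divides EG with EA:AG = 2/5:3/5]
4. A_y = 16/5  [A divides EG with EA:AG = 2/5:3/5]
   → A = (-24/5, 16/5)
5. C_x = -5  [2·signedArea(CEB) = 22/3 ∩ CG · EB = 635/3]
6. C_y = 23/6  [2·signedArea(CEB) = 22/3 ∩ CG · EB = 635/3]
   → C = (-5, 23/6)

A = (-24/5, 16/5)
B = (-12, -18)
C = (-5, 23/6)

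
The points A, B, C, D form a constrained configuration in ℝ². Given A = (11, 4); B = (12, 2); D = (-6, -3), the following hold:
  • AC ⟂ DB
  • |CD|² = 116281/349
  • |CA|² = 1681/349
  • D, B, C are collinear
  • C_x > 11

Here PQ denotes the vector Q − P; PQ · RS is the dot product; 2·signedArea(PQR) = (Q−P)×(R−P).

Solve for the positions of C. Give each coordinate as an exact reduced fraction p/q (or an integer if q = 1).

C = (4044/349, 658/349)

1. C_x = 4044/349  [D, B, C are collinear ∩ AC ⟂ DB]
2. C_y = 658/349  [D, B, C are collinear ∩ AC ⟂ DB]
   → C = (4044/349, 658/349)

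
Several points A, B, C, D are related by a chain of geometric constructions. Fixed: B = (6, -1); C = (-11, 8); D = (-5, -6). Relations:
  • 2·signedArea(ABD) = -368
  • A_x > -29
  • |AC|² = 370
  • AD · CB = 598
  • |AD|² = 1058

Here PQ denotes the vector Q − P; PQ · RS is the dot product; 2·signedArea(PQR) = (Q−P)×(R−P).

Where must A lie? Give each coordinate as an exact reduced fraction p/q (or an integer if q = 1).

1. A_x = -28  [2·signedArea(ABD) = -368 ∩ AD · CB = 598]
2. A_y = 17  [2·signedArea(ABD) = -368 ∩ AD · CB = 598]
   → A = (-28, 17)

A = (-28, 17)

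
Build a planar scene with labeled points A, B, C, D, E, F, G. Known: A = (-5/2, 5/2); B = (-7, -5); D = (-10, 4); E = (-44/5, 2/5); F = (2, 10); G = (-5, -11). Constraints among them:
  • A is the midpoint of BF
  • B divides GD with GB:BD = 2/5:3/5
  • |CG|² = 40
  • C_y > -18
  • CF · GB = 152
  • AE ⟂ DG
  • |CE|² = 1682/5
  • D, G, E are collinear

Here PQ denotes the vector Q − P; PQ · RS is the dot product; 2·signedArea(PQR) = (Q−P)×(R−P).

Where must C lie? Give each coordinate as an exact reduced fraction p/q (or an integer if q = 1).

1. C_x = -3  [line 2·x + -6·y + -96 = 0 ∩ |CG|² = 40]
2. C_y = -17  [line 2·x + -6·y + -96 = 0 ∩ |CG|² = 40]
   → C = (-3, -17)

C = (-3, -17)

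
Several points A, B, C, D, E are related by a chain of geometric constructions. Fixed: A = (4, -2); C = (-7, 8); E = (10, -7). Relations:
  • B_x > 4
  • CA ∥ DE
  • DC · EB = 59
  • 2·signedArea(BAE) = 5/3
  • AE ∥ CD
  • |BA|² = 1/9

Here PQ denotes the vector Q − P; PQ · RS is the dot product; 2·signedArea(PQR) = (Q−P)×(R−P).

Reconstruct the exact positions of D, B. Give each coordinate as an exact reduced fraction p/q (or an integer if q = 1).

1. D_x = -1  [CA ∥ DE ∩ AE ∥ CD]
2. D_y = 3  [CA ∥ DE ∩ AE ∥ CD]
   → D = (-1, 3)
3. B_x = 13/3  [2·signedArea(BAE) = 5/3 ∩ DC · EB = 59]
4. B_y = -2  [2·signedArea(BAE) = 5/3 ∩ DC · EB = 59]
   → B = (13/3, -2)

B = (13/3, -2)
D = (-1, 3)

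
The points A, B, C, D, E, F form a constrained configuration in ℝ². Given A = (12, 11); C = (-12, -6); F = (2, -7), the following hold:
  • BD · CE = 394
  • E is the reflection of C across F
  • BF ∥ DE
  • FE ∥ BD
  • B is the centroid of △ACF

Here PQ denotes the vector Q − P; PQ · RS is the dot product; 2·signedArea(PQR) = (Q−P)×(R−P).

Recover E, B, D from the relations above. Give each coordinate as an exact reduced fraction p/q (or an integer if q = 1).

B = (2/3, -2/3)
D = (44/3, -5/3)
E = (16, -8)

1. E_x = 16  [E is the reflection of C across F]
2. E_y = -8  [E is the reflection of C across F]
   → E = (16, -8)
3. B_x = 2/3  [B is the centroid of △ACF]
4. B_y = -2/3  [B is the centroid of △ACF]
   → B = (2/3, -2/3)
5. D_x = 44/3  [BF ∥ DE ∩ FE ∥ BD]
6. D_y = -5/3  [BF ∥ DE ∩ FE ∥ BD]
   → D = (44/3, -5/3)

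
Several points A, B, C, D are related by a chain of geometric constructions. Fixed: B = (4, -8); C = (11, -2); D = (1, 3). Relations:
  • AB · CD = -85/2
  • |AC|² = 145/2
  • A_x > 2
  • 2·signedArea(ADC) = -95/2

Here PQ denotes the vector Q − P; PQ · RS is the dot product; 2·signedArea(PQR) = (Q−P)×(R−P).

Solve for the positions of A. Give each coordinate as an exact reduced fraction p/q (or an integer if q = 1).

A = (5/2, -5/2)

1. A_x = 5/2  [2·signedArea(ADC) = -95/2 ∩ AB · CD = -85/2]
2. A_y = -5/2  [2·signedArea(ADC) = -95/2 ∩ AB · CD = -85/2]
   → A = (5/2, -5/2)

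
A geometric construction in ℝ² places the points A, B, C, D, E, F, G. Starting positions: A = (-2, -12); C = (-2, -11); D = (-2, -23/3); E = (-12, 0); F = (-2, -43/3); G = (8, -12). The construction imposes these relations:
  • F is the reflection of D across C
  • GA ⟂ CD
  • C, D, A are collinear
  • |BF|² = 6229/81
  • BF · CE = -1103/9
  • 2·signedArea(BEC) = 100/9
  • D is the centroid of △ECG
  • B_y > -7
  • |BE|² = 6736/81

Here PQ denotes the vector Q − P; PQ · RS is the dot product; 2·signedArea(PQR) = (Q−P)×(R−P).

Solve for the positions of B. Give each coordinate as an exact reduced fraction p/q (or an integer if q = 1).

B = (-16/3, -56/9)

1. B_x = -16/3  [2·signedArea(BEC) = 100/9 ∩ BF · CE = -1103/9]
2. B_y = -56/9  [2·signedArea(BEC) = 100/9 ∩ BF · CE = -1103/9]
   → B = (-16/3, -56/9)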